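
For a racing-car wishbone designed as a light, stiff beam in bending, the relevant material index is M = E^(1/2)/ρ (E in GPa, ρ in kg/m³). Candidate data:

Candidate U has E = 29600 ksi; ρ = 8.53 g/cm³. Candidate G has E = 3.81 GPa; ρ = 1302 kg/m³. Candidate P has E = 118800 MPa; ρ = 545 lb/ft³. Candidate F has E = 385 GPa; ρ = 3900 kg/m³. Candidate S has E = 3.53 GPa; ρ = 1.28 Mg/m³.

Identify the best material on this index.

candidate F

In SI units:
  candidate U: E = 204.1 GPa, ρ = 8530 kg/m³
  candidate G: E = 3.810 GPa, ρ = 1302 kg/m³
  candidate P: E = 118.8 GPa, ρ = 8730 kg/m³
  candidate F: E = 385.0 GPa, ρ = 3900 kg/m³
  candidate S: E = 3.530 GPa, ρ = 1280 kg/m³
  candidate F: M = 5.03×10⁻³
  candidate U: M = 1.67×10⁻³
  candidate G: M = 1.50×10⁻³
  candidate S: M = 1.47×10⁻³
  candidate P: M = 1.25×10⁻³
Highest index: candidate F.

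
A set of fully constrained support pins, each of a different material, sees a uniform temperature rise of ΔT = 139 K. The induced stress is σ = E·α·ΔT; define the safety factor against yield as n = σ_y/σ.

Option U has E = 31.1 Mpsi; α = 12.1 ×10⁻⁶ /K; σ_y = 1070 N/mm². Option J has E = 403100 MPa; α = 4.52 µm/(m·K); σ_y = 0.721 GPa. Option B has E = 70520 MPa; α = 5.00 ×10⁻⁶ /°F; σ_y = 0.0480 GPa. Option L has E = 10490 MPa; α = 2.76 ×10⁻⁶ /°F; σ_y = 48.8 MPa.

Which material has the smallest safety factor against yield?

option B

Per material, after unit conversion:
  option U: E = 214.4, α = 12.1, σ_y = 1070 → σ = 361 MPa, n = 2.97
  option J: E = 403.1, α = 4.52, σ_y = 721.0 → σ = 253 MPa, n = 2.85
  option B: E = 70.52, α = 9.00, σ_y = 48.00 → σ = 88.2 MPa, n = 0.544
  option L: E = 10.49, α = 4.97, σ_y = 48.80 → σ = 7.24 MPa, n = 6.74
The minimum is option B at n = 0.544.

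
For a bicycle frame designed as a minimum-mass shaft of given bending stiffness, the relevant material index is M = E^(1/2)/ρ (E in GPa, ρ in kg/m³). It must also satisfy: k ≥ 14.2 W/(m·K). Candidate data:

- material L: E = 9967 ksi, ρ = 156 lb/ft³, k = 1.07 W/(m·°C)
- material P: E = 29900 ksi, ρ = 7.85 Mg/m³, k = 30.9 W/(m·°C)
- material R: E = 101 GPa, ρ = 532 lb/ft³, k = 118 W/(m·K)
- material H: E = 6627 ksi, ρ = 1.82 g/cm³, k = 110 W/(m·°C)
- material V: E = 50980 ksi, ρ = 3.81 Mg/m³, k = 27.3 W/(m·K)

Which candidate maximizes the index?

Screen on constraints: k ≥ 14.2 W/(m·K). Survivors: material P, material R, material H, material V.
Convert each candidate to consistent units, then evaluate M:
  material P: E = 206.2 GPa, ρ = 7850 kg/m³
  material R: E = 101.0 GPa, ρ = 8522 kg/m³
  material H: E = 45.69 GPa, ρ = 1820 kg/m³
  material V: E = 351.5 GPa, ρ = 3810 kg/m³
  material V: M = 4.92×10⁻³
  material H: M = 3.71×10⁻³
  material P: M = 1.83×10⁻³
  material R: M = 1.18×10⁻³
Material V has the largest M.

material V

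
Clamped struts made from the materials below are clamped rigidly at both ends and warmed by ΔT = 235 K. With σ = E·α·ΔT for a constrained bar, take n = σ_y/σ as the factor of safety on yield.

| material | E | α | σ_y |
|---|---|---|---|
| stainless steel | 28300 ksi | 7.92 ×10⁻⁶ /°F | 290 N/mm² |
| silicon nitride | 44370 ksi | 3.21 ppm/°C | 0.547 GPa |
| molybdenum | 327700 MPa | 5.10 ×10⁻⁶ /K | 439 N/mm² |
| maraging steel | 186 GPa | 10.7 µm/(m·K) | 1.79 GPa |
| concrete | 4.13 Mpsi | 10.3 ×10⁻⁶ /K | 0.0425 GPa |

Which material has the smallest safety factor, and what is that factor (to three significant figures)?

stainless steel, n = 0.444

Converting E to GPa, α to ×10⁻⁶/K, σ_y to MPa, then σ and n for each:
  stainless steel: E = 195.1, α = 14.3, σ_y = 290.0 → σ = 654 MPa, n = 0.444
  silicon nitride: E = 305.9, α = 3.21, σ_y = 547.0 → σ = 231 MPa, n = 2.37
  molybdenum: E = 327.7, α = 5.10, σ_y = 439.0 → σ = 393 MPa, n = 1.12
  maraging steel: E = 186.0, α = 10.7, σ_y = 1790 → σ = 468 MPa, n = 3.83
  concrete: E = 28.48, α = 10.3, σ_y = 42.50 → σ = 68.9 MPa, n = 0.617
Stainless steel has the lowest safety factor, n = 0.444.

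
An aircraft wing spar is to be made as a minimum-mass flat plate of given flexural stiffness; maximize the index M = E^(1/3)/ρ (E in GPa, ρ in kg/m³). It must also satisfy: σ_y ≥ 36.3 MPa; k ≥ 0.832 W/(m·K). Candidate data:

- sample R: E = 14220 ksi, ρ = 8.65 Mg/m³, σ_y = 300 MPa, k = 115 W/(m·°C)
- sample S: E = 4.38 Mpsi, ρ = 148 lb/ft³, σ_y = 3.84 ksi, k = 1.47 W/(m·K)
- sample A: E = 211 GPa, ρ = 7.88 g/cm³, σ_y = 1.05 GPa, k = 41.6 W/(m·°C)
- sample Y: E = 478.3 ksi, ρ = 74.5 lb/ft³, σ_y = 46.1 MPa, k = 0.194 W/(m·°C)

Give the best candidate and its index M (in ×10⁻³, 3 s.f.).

sample A, M = 0.756×10⁻³

Screen on constraints: σ_y ≥ 36.3 MPa; k ≥ 0.832 W/(m·K). Survivors: sample R, sample A.
Convert each candidate to consistent units, then evaluate M:
  sample R: E = 98.04 GPa, ρ = 8650 kg/m³
  sample A: E = 211.0 GPa, ρ = 7880 kg/m³
  sample A: M = 0.756×10⁻³
  sample R: M = 0.533×10⁻³
The maximum is for sample A.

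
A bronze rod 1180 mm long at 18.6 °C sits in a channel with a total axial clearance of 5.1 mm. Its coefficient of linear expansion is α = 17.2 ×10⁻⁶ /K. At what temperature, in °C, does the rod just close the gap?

α·L₀·ΔT = 5.1 mm ⇒ ΔT = 5.1 / (17.2×10⁻⁶ × 1180.0) = 251.3 K.
T = 18.6 + 251.3 = 269.9 °C.

270 °C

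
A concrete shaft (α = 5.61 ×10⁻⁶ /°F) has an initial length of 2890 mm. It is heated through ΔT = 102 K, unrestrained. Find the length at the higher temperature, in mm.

Convert α: 5.61×10⁻⁶/°F × (9/5) = 10.1×10⁻⁶/K.
ΔL = α·L₀·ΔT = 10.1×10⁻⁶ × 2890 mm × 102.0 K = 2.98 mm.
L = L₀ + ΔL = 2890 + 2.98 = 2893.0 mm.

2893.0 mm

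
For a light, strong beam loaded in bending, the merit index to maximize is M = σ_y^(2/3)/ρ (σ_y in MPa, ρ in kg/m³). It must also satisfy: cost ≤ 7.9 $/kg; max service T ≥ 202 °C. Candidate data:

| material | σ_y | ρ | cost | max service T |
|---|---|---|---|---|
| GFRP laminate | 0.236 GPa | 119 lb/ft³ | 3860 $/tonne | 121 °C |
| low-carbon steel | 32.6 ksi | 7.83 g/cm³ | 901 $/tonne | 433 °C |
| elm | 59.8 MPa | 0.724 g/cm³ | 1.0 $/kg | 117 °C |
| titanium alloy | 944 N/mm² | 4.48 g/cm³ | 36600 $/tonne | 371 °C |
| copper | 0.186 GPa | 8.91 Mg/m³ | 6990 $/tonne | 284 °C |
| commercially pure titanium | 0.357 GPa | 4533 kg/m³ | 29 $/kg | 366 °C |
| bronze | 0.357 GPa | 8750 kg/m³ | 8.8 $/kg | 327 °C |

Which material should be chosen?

Screen on constraints: cost ≤ 7.9 $/kg; max service T ≥ 202 °C. Survivors: low-carbon steel, copper.
Normalizing units and computing the index:
  low-carbon steel: σ_y = 224.8 MPa, ρ = 7830 kg/m³
  copper: σ_y = 186.0 MPa, ρ = 8910 kg/m³
  low-carbon steel: M = 4.72×10⁻³
  copper: M = 3.66×10⁻³
The maximum is for low-carbon steel.

low-carbon steel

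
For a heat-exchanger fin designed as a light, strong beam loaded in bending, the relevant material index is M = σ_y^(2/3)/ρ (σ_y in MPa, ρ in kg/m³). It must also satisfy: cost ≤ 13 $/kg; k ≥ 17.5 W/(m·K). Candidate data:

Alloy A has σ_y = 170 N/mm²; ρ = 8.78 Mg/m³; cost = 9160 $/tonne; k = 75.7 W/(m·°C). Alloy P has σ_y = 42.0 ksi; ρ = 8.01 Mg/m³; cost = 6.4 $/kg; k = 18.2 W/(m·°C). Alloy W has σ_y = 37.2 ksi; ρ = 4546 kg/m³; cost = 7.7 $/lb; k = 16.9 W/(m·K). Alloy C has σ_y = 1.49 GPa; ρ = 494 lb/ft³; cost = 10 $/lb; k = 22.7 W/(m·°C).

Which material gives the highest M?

Screen on constraints: cost ≤ 13 $/kg; k ≥ 17.5 W/(m·K). Survivors: alloy A, alloy P.
After converting to SI:
  alloy A: σ_y = 170.0 MPa, ρ = 8780 kg/m³
  alloy P: σ_y = 289.6 MPa, ρ = 8010 kg/m³
  alloy P: M = 5.46×10⁻³
  alloy A: M = 3.50×10⁻³
Alloy P ranks first.

alloy P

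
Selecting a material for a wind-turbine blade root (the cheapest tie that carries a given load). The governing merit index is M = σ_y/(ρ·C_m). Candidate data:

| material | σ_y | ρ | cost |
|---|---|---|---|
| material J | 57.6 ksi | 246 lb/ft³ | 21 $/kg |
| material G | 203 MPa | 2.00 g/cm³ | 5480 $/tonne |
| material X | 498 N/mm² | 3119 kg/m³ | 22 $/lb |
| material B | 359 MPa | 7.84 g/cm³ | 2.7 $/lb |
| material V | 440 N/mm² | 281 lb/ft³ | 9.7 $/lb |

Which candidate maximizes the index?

material G

After converting to SI:
  material J: σ_y = 397.1 MPa, ρ = 3941 kg/m³, cost = 21.00 $/kg
  material G: σ_y = 203.0 MPa, ρ = 2000 kg/m³, cost = 5.480 $/kg
  material X: σ_y = 498.0 MPa, ρ = 3119 kg/m³, cost = 48.50 $/kg
  material B: σ_y = 359.0 MPa, ρ = 7840 kg/m³, cost = 5.952 $/kg
  material V: σ_y = 440.0 MPa, ρ = 4501 kg/m³, cost = 21.38 $/kg
  material G: M = 18.5 kN·m per $
  material B: M = 7.69 kN·m per $
  material J: M = 4.80 kN·m per $
  material V: M = 4.57 kN·m per $
  material X: M = 3.29 kN·m per $
Material G ranks first.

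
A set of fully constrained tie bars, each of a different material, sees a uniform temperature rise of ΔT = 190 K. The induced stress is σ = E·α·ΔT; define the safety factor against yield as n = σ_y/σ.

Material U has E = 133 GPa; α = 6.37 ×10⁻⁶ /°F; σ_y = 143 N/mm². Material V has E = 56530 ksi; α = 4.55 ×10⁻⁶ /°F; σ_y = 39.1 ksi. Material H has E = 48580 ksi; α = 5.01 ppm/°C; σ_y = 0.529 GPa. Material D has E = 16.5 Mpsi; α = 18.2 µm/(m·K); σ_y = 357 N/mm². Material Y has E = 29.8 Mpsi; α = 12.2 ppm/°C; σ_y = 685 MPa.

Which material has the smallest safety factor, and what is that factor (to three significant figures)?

material V, n = 0.444

With everything in SI (GPa, ×10⁻⁶/K, MPa):
  material U: E = 133.0, α = 11.5, σ_y = 143.0 → σ = 290 MPa, n = 0.494
  material V: E = 389.8, α = 8.19, σ_y = 269.6 → σ = 607 MPa, n = 0.444
  material H: E = 334.9, α = 5.01, σ_y = 529.0 → σ = 319 MPa, n = 1.66
  material D: E = 113.8, α = 18.2, σ_y = 357.0 → σ = 393 MPa, n = 0.907
  material Y: E = 205.5, α = 12.2, σ_y = 685.0 → σ = 476 MPa, n = 1.44
Material V has the lowest safety factor, n = 0.444.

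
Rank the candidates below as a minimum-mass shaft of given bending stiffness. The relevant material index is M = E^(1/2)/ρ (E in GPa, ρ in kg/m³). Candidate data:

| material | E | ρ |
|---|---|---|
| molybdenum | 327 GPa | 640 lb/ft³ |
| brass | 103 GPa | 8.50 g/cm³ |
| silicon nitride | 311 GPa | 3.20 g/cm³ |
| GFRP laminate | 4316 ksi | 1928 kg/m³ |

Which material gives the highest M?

Normalizing units and computing the index:
  molybdenum: E = 327.0 GPa, ρ = 10250 kg/m³
  brass: E = 103.0 GPa, ρ = 8500 kg/m³
  silicon nitride: E = 311.0 GPa, ρ = 3200 kg/m³
  GFRP laminate: E = 29.76 GPa, ρ = 1928 kg/m³
  silicon nitride: M = 5.51×10⁻³
  GFRP laminate: M = 2.83×10⁻³
  molybdenum: M = 1.76×10⁻³
  brass: M = 1.19×10⁻³
The maximum is for silicon nitride.

silicon nitride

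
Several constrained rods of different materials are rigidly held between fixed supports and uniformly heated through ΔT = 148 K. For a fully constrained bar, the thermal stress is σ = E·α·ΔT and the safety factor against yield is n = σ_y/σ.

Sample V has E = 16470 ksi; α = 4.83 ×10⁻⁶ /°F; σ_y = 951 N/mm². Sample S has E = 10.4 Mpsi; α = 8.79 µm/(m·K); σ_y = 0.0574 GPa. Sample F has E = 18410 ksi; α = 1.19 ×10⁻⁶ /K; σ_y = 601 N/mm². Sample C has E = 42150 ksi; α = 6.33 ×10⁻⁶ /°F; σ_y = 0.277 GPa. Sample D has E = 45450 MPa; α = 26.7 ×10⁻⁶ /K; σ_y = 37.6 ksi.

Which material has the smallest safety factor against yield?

Per material, after unit conversion:
  sample V: E = 113.6, α = 8.69, σ_y = 951.0 → σ = 146 MPa, n = 6.51
  sample S: E = 71.71, α = 8.79, σ_y = 57.40 → σ = 93.3 MPa, n = 0.615
  sample F: E = 126.9, α = 1.19, σ_y = 601.0 → σ = 22.4 MPa, n = 26.9
  sample C: E = 290.6, α = 11.4, σ_y = 277.0 → σ = 490 MPa, n = 0.565
  sample D: E = 45.45, α = 26.7, σ_y = 259.2 → σ = 180 MPa, n = 1.44
Sample C has the lowest safety factor, n = 0.565.

sample C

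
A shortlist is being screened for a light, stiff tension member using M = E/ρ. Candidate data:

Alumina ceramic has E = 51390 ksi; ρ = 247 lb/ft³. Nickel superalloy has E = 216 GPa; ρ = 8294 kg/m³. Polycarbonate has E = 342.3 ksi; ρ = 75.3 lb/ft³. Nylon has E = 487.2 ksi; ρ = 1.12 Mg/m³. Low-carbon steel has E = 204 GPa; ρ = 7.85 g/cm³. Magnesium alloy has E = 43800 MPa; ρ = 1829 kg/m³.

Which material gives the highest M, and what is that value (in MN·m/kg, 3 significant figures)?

alumina ceramic, M = 89.6 MN·m/kg

After converting to SI:
  alumina ceramic: E = 354.3 GPa, ρ = 3957 kg/m³
  nickel superalloy: E = 216.0 GPa, ρ = 8294 kg/m³
  polycarbonate: E = 2.360 GPa, ρ = 1206 kg/m³
  nylon: E = 3.359 GPa, ρ = 1120 kg/m³
  low-carbon steel: E = 204.0 GPa, ρ = 7850 kg/m³
  magnesium alloy: E = 43.80 GPa, ρ = 1829 kg/m³
  alumina ceramic: M = 89.6 MN·m/kg
  nickel superalloy: M = 26.0 MN·m/kg
  low-carbon steel: M = 26.0 MN·m/kg
  magnesium alloy: M = 23.9 MN·m/kg
  nylon: M = 3.00 MN·m/kg
  polycarbonate: M = 1.96 MN·m/kg
Highest index: alumina ceramic.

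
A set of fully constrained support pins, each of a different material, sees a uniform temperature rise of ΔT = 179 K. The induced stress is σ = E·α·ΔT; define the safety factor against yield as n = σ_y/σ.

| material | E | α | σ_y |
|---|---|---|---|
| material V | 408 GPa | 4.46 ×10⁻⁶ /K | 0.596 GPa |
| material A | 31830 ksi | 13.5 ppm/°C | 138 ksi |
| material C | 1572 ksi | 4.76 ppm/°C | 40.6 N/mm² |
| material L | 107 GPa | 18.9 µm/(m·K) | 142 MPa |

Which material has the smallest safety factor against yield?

Per material, after unit conversion:
  material V: E = 408.0, α = 4.46, σ_y = 596.0 → σ = 326 MPa, n = 1.83
  material A: E = 219.5, α = 13.5, σ_y = 951.5 → σ = 530 MPa, n = 1.79
  material C: E = 10.84, α = 4.76, σ_y = 40.60 → σ = 9.23 MPa, n = 4.40
  material L: E = 107.0, α = 18.9, σ_y = 142.0 → σ = 362 MPa, n = 0.392
Material L has the lowest safety factor, n = 0.392.

material L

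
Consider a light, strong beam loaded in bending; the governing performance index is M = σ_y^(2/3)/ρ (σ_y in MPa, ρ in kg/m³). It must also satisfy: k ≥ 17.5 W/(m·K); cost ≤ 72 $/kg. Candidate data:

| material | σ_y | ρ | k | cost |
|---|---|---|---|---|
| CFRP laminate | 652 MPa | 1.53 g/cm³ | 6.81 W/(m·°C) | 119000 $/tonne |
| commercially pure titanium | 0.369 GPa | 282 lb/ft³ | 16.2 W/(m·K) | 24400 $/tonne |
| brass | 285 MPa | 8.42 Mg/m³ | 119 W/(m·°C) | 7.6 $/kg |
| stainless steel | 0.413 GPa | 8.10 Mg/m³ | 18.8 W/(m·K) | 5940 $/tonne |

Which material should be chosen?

stainless steel

Screen on constraints: k ≥ 17.5 W/(m·K); cost ≤ 72 $/kg. Survivors: brass, stainless steel.
Convert each candidate to consistent units, then evaluate M:
  brass: σ_y = 285.0 MPa, ρ = 8420 kg/m³
  stainless steel: σ_y = 413.0 MPa, ρ = 8100 kg/m³
  stainless steel: M = 6.85×10⁻³
  brass: M = 5.14×10⁻³
The maximum is for stainless steel.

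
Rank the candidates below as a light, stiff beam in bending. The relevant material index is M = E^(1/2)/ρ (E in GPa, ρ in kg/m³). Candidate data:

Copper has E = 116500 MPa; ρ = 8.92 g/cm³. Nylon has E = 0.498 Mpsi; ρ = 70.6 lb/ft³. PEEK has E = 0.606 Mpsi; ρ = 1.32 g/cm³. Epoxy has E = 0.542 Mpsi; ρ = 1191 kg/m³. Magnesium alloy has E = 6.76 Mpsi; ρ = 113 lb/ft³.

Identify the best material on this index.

Convert each candidate to consistent units, then evaluate M:
  copper: E = 116.5 GPa, ρ = 8920 kg/m³
  nylon: E = 3.434 GPa, ρ = 1131 kg/m³
  PEEK: E = 4.178 GPa, ρ = 1320 kg/m³
  epoxy: E = 3.737 GPa, ρ = 1191 kg/m³
  magnesium alloy: E = 46.61 GPa, ρ = 1810 kg/m³
  magnesium alloy: M = 3.77×10⁻³
  nylon: M = 1.64×10⁻³
  epoxy: M = 1.62×10⁻³
  PEEK: M = 1.55×10⁻³
  copper: M = 1.21×10⁻³
Highest index: magnesium alloy.

magnesium alloy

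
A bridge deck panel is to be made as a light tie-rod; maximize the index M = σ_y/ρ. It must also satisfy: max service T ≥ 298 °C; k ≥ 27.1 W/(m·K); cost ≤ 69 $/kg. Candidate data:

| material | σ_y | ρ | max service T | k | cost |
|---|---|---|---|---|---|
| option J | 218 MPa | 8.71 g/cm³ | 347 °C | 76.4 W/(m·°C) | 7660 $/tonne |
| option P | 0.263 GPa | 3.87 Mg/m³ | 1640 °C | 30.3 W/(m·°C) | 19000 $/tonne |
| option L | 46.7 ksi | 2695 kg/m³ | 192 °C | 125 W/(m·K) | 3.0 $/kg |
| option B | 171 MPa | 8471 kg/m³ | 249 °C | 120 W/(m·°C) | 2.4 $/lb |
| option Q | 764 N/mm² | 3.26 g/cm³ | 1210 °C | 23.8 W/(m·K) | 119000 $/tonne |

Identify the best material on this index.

option P

Screen on constraints: max service T ≥ 298 °C; k ≥ 27.1 W/(m·K); cost ≤ 69 $/kg. Survivors: option J, option P.
Normalizing units and computing the index:
  option J: σ_y = 218.0 MPa, ρ = 8710 kg/m³
  option P: σ_y = 263.0 MPa, ρ = 3870 kg/m³
  option P: M = 68.0 kN·m/kg
  option J: M = 25.0 kN·m/kg
The maximum is for option P.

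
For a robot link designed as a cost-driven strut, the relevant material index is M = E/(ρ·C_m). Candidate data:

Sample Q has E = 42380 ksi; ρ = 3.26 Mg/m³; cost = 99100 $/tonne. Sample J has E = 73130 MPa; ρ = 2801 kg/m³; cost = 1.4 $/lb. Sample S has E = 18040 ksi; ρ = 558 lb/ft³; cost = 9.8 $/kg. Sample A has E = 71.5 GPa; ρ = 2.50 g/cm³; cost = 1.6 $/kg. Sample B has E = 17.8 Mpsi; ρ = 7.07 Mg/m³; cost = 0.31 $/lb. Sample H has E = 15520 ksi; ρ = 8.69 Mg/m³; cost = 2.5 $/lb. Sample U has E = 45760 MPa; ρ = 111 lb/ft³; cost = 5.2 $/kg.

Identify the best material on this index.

sample B

Convert each candidate to consistent units, then evaluate M:
  sample Q: E = 292.2 GPa, ρ = 3260 kg/m³, cost = 99.10 $/kg
  sample J: E = 73.13 GPa, ρ = 2801 kg/m³, cost = 3.086 $/kg
  sample S: E = 124.4 GPa, ρ = 8938 kg/m³, cost = 9.800 $/kg
  sample A: E = 71.50 GPa, ρ = 2500 kg/m³, cost = 1.600 $/kg
  sample B: E = 122.7 GPa, ρ = 7070 kg/m³, cost = 0.6834 $/kg
  sample H: E = 107.0 GPa, ρ = 8690 kg/m³, cost = 5.511 $/kg
  sample U: E = 45.76 GPa, ρ = 1778 kg/m³, cost = 5.200 $/kg
  sample B: M = 25.4 MN·m per $
  sample A: M = 17.9 MN·m per $
  sample J: M = 8.46 MN·m per $
  sample U: M = 4.95 MN·m per $
  sample H: M = 2.23 MN·m per $
  sample S: M = 1.42 MN·m per $
  sample Q: M = 0.904 MN·m per $
Sample B ranks first.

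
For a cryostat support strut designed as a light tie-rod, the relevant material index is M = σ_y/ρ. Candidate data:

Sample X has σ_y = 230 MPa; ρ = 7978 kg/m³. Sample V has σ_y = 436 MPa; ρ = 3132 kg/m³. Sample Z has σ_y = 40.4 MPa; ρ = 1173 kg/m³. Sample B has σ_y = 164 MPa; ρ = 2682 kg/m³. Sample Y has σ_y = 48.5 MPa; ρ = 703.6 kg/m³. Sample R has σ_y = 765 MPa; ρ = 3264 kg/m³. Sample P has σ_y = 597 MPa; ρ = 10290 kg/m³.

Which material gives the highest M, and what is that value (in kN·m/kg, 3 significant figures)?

Per-candidate index values:
  sample R: M = 234 kN·m/kg
  sample V: M = 139 kN·m/kg
  sample Y: M = 68.9 kN·m/kg
  sample B: M = 61.1 kN·m/kg
  sample P: M = 58.0 kN·m/kg
  sample Z: M = 34.4 kN·m/kg
  sample X: M = 28.8 kN·m/kg
The maximum is for sample R.

sample R, M = 234 kN·m/kg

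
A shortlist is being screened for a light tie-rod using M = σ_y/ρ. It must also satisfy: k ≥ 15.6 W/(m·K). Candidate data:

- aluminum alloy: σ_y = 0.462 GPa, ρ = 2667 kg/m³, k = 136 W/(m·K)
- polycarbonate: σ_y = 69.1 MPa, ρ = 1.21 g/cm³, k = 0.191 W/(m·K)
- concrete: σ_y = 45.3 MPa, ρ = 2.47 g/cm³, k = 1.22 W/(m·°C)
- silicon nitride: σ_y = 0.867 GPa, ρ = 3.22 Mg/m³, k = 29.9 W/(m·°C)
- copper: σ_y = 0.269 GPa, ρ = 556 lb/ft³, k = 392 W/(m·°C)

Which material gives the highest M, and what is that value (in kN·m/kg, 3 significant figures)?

Screen on constraints: k ≥ 15.6 W/(m·K). Survivors: aluminum alloy, silicon nitride, copper.
After converting to SI:
  aluminum alloy: σ_y = 462.0 MPa, ρ = 2667 kg/m³
  silicon nitride: σ_y = 867.0 MPa, ρ = 3220 kg/m³
  copper: σ_y = 269.0 MPa, ρ = 8906 kg/m³
  silicon nitride: M = 269 kN·m/kg
  aluminum alloy: M = 173 kN·m/kg
  copper: M = 30.2 kN·m/kg
Silicon nitride has the largest M.

silicon nitride, M = 269 kN·m/kg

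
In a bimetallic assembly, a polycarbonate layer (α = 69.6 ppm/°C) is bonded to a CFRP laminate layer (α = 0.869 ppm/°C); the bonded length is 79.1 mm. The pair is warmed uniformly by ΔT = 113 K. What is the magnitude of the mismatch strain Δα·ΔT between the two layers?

7.77×10⁻³

Δα = |69.6 − 0.869|×10⁻⁶/K = 68.7×10⁻⁶/K.
Mismatch strain = Δα·ΔT = 68.7×10⁻⁶ × 113.0 = 7.77×10⁻³.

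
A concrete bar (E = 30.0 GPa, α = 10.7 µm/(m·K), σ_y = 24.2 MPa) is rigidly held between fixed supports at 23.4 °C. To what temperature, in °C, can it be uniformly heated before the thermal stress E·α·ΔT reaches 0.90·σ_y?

E·α·ΔT = 21.78 MPa ⇒ ΔT = 21.78 / (30.00×10³ × 10.7×10⁻⁶) = 67.85 K.
T = 23.4 + 67.85 = 91.25 °C.

91.3 °C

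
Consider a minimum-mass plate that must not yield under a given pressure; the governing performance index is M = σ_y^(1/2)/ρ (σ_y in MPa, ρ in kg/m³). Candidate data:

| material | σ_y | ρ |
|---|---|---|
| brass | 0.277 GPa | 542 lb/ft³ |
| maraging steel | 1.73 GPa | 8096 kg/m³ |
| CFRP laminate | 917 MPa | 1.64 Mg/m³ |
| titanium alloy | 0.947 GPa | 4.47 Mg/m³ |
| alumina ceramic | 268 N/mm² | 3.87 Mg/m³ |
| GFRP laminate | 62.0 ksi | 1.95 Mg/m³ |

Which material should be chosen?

Normalizing units and computing the index:
  brass: σ_y = 277.0 MPa, ρ = 8682 kg/m³
  maraging steel: σ_y = 1730 MPa, ρ = 8096 kg/m³
  CFRP laminate: σ_y = 917.0 MPa, ρ = 1640 kg/m³
  titanium alloy: σ_y = 947.0 MPa, ρ = 4470 kg/m³
  alumina ceramic: σ_y = 268.0 MPa, ρ = 3870 kg/m³
  GFRP laminate: σ_y = 427.5 MPa, ρ = 1950 kg/m³
  CFRP laminate: M = 18.5×10⁻³
  GFRP laminate: M = 10.6×10⁻³
  titanium alloy: M = 6.88×10⁻³
  maraging steel: M = 5.14×10⁻³
  alumina ceramic: M = 4.23×10⁻³
  brass: M = 1.92×10⁻³
CFRP laminate ranks first.

CFRP laminate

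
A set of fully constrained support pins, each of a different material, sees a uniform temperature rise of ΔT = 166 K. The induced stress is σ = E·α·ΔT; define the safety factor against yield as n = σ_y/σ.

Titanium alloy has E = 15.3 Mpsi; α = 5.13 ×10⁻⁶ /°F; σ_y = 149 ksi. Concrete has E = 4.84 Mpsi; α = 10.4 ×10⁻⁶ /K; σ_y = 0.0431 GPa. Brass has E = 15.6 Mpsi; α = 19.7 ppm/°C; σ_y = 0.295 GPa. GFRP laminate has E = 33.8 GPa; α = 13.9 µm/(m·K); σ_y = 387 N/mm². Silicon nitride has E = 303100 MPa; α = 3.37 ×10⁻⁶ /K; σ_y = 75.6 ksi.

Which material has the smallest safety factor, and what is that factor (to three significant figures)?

concrete, n = 0.748

In consistent units (E in GPa, α in ×10⁻⁶/K, σ_y in MPa):
  titanium alloy: E = 105.5, α = 9.23, σ_y = 1027 → σ = 162 MPa, n = 6.35
  concrete: E = 33.37, α = 10.4, σ_y = 43.10 → σ = 57.6 MPa, n = 0.748
  brass: E = 107.6, α = 19.7, σ_y = 295.0 → σ = 352 MPa, n = 0.839
  GFRP laminate: E = 33.80, α = 13.9, σ_y = 387.0 → σ = 78.0 MPa, n = 4.96
  silicon nitride: E = 303.1, α = 3.37, σ_y = 521.2 → σ = 170 MPa, n = 3.07
Smallest n: concrete with n = 0.748.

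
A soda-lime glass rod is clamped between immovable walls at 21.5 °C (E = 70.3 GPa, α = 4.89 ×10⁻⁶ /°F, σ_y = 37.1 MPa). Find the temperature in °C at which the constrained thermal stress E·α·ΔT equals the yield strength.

α = 4.89×10⁻⁶/°F × 9/5 = 8.80×10⁻⁶/K.
E·α·ΔT = 37.10 MPa ⇒ ΔT = 37.10 / (70.30×10³ × 8.80×10⁻⁶) = 59.96 K.
T = 21.5 + 59.96 = 81.46 °C.

81.5 °C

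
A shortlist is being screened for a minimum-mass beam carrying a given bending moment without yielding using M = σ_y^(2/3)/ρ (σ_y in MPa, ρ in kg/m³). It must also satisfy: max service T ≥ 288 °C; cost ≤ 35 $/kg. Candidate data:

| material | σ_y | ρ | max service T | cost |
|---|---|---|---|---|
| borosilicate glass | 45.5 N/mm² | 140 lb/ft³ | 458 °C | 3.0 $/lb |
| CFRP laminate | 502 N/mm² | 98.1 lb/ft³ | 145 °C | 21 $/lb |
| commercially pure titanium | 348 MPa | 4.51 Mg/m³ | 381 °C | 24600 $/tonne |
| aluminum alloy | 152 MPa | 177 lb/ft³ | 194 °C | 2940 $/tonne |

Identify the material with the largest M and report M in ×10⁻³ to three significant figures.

commercially pure titanium, M = 11.0×10⁻³

Screen on constraints: max service T ≥ 288 °C; cost ≤ 35 $/kg. Survivors: borosilicate glass, commercially pure titanium.
Putting every candidate on a common basis:
  borosilicate glass: σ_y = 45.50 MPa, ρ = 2243 kg/m³
  commercially pure titanium: σ_y = 348.0 MPa, ρ = 4510 kg/m³
  commercially pure titanium: M = 11.0×10⁻³
  borosilicate glass: M = 5.68×10⁻³
The maximum is for commercially pure titanium.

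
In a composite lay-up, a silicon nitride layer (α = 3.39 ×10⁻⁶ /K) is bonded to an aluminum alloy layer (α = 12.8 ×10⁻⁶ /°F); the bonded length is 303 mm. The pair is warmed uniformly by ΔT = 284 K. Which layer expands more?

aluminum alloy: α = 12.8×10⁻⁶/°F × 9/5 = 23.0×10⁻⁶/K.
α(silicon nitride) = 3.39×10⁻⁶/K vs α(aluminum alloy) = 23.0×10⁻⁶/K.
Higher α expands more for the same ΔT: aluminum alloy.

aluminum alloy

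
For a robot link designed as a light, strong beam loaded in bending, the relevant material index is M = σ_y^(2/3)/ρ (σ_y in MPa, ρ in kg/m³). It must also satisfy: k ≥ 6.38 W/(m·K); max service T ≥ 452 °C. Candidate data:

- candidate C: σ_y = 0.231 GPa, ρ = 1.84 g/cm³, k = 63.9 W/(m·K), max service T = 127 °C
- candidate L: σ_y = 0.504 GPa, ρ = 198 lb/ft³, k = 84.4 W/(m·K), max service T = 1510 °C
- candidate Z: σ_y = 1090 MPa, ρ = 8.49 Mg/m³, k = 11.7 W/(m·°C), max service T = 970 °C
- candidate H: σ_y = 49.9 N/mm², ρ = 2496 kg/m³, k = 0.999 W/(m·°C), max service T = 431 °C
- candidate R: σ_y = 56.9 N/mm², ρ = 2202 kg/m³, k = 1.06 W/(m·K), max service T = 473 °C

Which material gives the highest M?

Screen on constraints: k ≥ 6.38 W/(m·K); max service T ≥ 452 °C. Survivors: candidate L, candidate Z.
Normalizing units and computing the index:
  candidate L: σ_y = 504.0 MPa, ρ = 3172 kg/m³
  candidate Z: σ_y = 1090 MPa, ρ = 8490 kg/m³
  candidate L: M = 20.0×10⁻³
  candidate Z: M = 12.5×10⁻³
Candidate L ranks first.

candidate L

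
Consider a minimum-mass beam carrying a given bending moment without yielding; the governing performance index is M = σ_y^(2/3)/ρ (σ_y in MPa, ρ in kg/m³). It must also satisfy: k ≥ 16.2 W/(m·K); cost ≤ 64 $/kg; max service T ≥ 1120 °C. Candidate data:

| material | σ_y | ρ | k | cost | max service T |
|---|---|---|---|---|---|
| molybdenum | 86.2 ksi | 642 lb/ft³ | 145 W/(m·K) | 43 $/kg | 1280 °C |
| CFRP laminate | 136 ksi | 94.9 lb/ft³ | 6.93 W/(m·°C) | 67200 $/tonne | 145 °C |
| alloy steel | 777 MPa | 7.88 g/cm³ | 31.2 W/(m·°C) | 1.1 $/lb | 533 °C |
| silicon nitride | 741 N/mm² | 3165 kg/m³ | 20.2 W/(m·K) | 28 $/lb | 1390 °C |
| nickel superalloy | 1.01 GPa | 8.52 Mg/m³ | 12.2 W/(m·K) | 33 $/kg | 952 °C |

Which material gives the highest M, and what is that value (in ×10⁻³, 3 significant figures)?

Screen on constraints: k ≥ 16.2 W/(m·K); cost ≤ 64 $/kg; max service T ≥ 1120 °C. Survivors: molybdenum, silicon nitride.
After converting to SI:
  molybdenum: σ_y = 594.3 MPa, ρ = 10280 kg/m³
  silicon nitride: σ_y = 741.0 MPa, ρ = 3165 kg/m³
  silicon nitride: M = 25.9×10⁻³
  molybdenum: M = 6.87×10⁻³
Silicon nitride ranks first.

silicon nitride, M = 25.9×10⁻³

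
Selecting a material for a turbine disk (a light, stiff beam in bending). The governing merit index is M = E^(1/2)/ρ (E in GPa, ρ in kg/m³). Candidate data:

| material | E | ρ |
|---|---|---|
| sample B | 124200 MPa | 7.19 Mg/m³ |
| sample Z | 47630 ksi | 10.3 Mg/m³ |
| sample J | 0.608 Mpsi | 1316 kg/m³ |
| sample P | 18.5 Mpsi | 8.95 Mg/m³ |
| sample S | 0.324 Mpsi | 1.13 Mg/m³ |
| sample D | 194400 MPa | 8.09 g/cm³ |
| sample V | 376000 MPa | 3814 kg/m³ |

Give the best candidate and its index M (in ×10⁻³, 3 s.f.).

Putting every candidate on a common basis:
  sample B: E = 124.2 GPa, ρ = 7190 kg/m³
  sample Z: E = 328.4 GPa, ρ = 10300 kg/m³
  sample J: E = 4.192 GPa, ρ = 1316 kg/m³
  sample P: E = 127.6 GPa, ρ = 8950 kg/m³
  sample S: E = 2.234 GPa, ρ = 1130 kg/m³
  sample D: E = 194.4 GPa, ρ = 8090 kg/m³
  sample V: E = 376.0 GPa, ρ = 3814 kg/m³
  sample V: M = 5.08×10⁻³
  sample Z: M = 1.76×10⁻³
  sample D: M = 1.72×10⁻³
  sample J: M = 1.56×10⁻³
  sample B: M = 1.55×10⁻³
  sample S: M = 1.32×10⁻³
  sample P: M = 1.26×10⁻³
Sample V ranks first.

sample V, M = 5.08×10⁻³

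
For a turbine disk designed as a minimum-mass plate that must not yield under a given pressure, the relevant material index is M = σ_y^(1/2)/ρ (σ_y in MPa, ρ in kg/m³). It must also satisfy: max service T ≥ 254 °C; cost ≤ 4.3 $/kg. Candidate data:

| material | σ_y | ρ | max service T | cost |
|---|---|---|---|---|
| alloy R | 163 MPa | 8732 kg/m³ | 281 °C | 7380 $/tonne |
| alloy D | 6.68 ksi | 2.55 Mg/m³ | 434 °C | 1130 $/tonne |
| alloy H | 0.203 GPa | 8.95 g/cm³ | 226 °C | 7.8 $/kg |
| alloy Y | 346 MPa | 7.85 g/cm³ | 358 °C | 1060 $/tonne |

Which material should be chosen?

alloy D

Screen on constraints: max service T ≥ 254 °C; cost ≤ 4.3 $/kg. Survivors: alloy D, alloy Y.
After converting to SI:
  alloy D: σ_y = 46.06 MPa, ρ = 2550 kg/m³
  alloy Y: σ_y = 346.0 MPa, ρ = 7850 kg/m³
  alloy D: M = 2.66×10⁻³
  alloy Y: M = 2.37×10⁻³
Alloy D has the largest M.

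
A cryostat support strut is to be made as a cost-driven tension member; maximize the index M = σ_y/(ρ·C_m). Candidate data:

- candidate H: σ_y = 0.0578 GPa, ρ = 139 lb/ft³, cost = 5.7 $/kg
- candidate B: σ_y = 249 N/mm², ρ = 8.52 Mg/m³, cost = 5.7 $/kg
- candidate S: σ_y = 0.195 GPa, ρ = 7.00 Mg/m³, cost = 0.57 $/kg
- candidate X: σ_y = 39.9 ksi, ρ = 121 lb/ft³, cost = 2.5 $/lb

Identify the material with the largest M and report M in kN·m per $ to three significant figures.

candidate S, M = 48.9 kN·m per $

Convert each candidate to consistent units, then evaluate M:
  candidate H: σ_y = 57.80 MPa, ρ = 2227 kg/m³, cost = 5.700 $/kg
  candidate B: σ_y = 249.0 MPa, ρ = 8520 kg/m³, cost = 5.700 $/kg
  candidate S: σ_y = 195.0 MPa, ρ = 7000 kg/m³, cost = 0.5700 $/kg
  candidate X: σ_y = 275.1 MPa, ρ = 1938 kg/m³, cost = 5.511 $/kg
  candidate S: M = 48.9 kN·m per $
  candidate X: M = 25.8 kN·m per $
  candidate B: M = 5.13 kN·m per $
  candidate H: M = 4.55 kN·m per $
Highest index: candidate S.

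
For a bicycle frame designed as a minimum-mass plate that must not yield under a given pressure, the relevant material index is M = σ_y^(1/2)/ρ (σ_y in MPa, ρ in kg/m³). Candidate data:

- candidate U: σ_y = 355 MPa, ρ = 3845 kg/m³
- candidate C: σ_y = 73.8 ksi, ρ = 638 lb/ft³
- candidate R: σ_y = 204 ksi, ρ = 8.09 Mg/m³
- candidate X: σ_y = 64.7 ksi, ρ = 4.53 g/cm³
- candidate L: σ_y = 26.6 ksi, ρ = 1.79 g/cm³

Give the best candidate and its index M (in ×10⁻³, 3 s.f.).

candidate L, M = 7.57×10⁻³

Normalizing units and computing the index:
  candidate U: σ_y = 355.0 MPa, ρ = 3845 kg/m³
  candidate C: σ_y = 508.8 MPa, ρ = 10220 kg/m³
  candidate R: σ_y = 1407 MPa, ρ = 8090 kg/m³
  candidate X: σ_y = 446.1 MPa, ρ = 4530 kg/m³
  candidate L: σ_y = 183.4 MPa, ρ = 1790 kg/m³
  candidate L: M = 7.57×10⁻³
  candidate U: M = 4.90×10⁻³
  candidate X: M = 4.66×10⁻³
  candidate R: M = 4.64×10⁻³
  candidate C: M = 2.21×10⁻³
Highest index: candidate L.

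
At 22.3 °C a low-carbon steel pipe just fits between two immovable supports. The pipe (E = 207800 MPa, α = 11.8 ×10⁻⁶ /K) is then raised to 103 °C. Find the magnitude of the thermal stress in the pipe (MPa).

E = 207800 MPa = 207.8 GPa.
ΔT = 80.70 K. Constrained thermal stress σ = E·α·ΔT = 207.8×10³ MPa × 11.8×10⁻⁶ × 80.70 = 198 MPa (compressive).

198 MPa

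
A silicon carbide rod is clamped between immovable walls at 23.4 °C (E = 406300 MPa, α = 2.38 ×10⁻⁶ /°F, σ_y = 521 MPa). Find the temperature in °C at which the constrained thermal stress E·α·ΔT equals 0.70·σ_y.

E = 406300 MPa = 406.3 GPa.
α = 2.38×10⁻⁶/°F × 9/5 = 4.28×10⁻⁶/K.
E·α·ΔT = 364.7 MPa ⇒ ΔT = 364.7 / (406.3×10³ × 4.28×10⁻⁶) = 209.5 K.
T = 23.4 + 209.5 = 232.9 °C.

233 °C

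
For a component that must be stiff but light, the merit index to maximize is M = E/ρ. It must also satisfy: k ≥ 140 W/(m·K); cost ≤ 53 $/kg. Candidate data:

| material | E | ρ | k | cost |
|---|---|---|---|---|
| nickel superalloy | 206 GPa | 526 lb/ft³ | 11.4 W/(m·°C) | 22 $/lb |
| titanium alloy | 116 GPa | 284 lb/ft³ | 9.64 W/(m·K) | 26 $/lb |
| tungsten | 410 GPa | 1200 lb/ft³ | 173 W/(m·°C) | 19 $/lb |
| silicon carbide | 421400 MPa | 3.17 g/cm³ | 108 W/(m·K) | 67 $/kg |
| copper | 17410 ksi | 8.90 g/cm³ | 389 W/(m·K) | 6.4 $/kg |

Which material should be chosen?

Screen on constraints: k ≥ 140 W/(m·K); cost ≤ 53 $/kg. Survivors: tungsten, copper.
Normalizing units and computing the index:
  tungsten: E = 410.0 GPa, ρ = 19220 kg/m³
  copper: E = 120.0 GPa, ρ = 8900 kg/m³
  tungsten: M = 21.3 MN·m/kg
  copper: M = 13.5 MN·m/kg
Tungsten ranks first.

tungsten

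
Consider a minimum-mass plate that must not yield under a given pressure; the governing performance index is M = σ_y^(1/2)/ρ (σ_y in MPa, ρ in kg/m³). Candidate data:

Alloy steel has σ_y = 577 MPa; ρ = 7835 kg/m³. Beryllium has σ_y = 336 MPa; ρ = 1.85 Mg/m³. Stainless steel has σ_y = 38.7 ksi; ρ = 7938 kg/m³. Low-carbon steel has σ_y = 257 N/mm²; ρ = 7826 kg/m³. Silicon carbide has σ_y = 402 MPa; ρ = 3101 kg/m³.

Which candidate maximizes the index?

Normalizing units and computing the index:
  alloy steel: σ_y = 577.0 MPa, ρ = 7835 kg/m³
  beryllium: σ_y = 336.0 MPa, ρ = 1850 kg/m³
  stainless steel: σ_y = 266.8 MPa, ρ = 7938 kg/m³
  low-carbon steel: σ_y = 257.0 MPa, ρ = 7826 kg/m³
  silicon carbide: σ_y = 402.0 MPa, ρ = 3101 kg/m³
  beryllium: M = 9.91×10⁻³
  silicon carbide: M = 6.47×10⁻³
  alloy steel: M = 3.07×10⁻³
  stainless steel: M = 2.06×10⁻³
  low-carbon steel: M = 2.05×10⁻³
The maximum is for beryllium.

beryllium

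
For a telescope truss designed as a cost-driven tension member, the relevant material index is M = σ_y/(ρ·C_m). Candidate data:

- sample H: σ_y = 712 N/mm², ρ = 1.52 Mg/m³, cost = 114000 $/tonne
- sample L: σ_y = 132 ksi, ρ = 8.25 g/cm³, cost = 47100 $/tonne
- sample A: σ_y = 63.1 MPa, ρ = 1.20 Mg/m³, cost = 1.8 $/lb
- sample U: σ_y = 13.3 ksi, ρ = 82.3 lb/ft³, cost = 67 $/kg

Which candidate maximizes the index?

After converting to SI:
  sample H: σ_y = 712.0 MPa, ρ = 1520 kg/m³, cost = 114.0 $/kg
  sample L: σ_y = 910.1 MPa, ρ = 8250 kg/m³, cost = 47.10 $/kg
  sample A: σ_y = 63.10 MPa, ρ = 1200 kg/m³, cost = 3.968 $/kg
  sample U: σ_y = 91.70 MPa, ρ = 1318 kg/m³, cost = 67.00 $/kg
  sample A: M = 13.3 kN·m per $
  sample H: M = 4.11 kN·m per $
  sample L: M = 2.34 kN·m per $
  sample U: M = 1.04 kN·m per $
Highest index: sample A.

sample A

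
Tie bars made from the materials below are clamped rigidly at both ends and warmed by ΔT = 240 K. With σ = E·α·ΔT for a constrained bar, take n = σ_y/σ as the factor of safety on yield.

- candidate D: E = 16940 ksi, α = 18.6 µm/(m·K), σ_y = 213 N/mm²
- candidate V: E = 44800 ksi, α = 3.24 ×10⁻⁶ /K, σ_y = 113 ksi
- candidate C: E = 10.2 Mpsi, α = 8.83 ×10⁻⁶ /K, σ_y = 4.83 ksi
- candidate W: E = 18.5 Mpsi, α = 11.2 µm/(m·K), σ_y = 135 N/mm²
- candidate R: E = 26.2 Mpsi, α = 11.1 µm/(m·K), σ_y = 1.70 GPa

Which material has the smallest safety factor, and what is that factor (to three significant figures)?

candidate C, n = 0.223

With everything in SI (GPa, ×10⁻⁶/K, MPa):
  candidate D: E = 116.8, α = 18.6, σ_y = 213.0 → σ = 521 MPa, n = 0.409
  candidate V: E = 308.9, α = 3.24, σ_y = 779.1 → σ = 240 MPa, n = 3.24
  candidate C: E = 70.33, α = 8.83, σ_y = 33.30 → σ = 149 MPa, n = 0.223
  candidate W: E = 127.6, α = 11.2, σ_y = 135.0 → σ = 343 MPa, n = 0.394
  candidate R: E = 180.6, α = 11.1, σ_y = 1700 → σ = 481 MPa, n = 3.53
Smallest n: candidate C with n = 0.223.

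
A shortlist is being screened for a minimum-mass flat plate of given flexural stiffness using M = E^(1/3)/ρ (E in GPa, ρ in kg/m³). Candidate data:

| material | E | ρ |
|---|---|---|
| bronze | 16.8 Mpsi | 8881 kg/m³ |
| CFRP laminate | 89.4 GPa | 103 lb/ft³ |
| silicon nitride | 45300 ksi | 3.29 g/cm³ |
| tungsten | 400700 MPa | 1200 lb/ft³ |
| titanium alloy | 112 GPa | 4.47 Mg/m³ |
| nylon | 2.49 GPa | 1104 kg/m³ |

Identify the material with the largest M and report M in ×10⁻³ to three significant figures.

After converting to SI:
  bronze: E = 115.8 GPa, ρ = 8881 kg/m³
  CFRP laminate: E = 89.40 GPa, ρ = 1650 kg/m³
  silicon nitride: E = 312.3 GPa, ρ = 3290 kg/m³
  tungsten: E = 400.7 GPa, ρ = 19220 kg/m³
  titanium alloy: E = 112.0 GPa, ρ = 4470 kg/m³
  nylon: E = 2.490 GPa, ρ = 1104 kg/m³
  CFRP laminate: M = 2.71×10⁻³
  silicon nitride: M = 2.06×10⁻³
  nylon: M = 1.23×10⁻³
  titanium alloy: M = 1.08×10⁻³
  bronze: M = 0.549×10⁻³
  tungsten: M = 0.384×10⁻³
Highest index: CFRP laminate.

CFRP laminate, M = 2.71×10⁻³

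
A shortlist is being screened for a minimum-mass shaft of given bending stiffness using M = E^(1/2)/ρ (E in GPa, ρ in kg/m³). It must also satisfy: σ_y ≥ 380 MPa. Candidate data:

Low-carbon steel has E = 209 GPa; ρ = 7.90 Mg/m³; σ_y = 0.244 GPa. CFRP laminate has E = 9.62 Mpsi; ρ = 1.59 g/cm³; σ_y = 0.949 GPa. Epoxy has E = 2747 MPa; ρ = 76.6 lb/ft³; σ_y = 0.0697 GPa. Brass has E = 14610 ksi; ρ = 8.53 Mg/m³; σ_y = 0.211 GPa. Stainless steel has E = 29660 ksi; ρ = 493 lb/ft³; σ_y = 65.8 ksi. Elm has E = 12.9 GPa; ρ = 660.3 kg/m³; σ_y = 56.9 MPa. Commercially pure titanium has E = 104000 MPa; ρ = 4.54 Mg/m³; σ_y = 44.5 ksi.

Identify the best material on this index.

CFRP laminate

Screen on constraints: σ_y ≥ 380 MPa. Survivors: CFRP laminate, stainless steel.
Normalizing units and computing the index:
  CFRP laminate: E = 66.33 GPa, ρ = 1590 kg/m³
  stainless steel: E = 204.5 GPa, ρ = 7897 kg/m³
  CFRP laminate: M = 5.12×10⁻³
  stainless steel: M = 1.81×10⁻³
The maximum is for CFRP laminate.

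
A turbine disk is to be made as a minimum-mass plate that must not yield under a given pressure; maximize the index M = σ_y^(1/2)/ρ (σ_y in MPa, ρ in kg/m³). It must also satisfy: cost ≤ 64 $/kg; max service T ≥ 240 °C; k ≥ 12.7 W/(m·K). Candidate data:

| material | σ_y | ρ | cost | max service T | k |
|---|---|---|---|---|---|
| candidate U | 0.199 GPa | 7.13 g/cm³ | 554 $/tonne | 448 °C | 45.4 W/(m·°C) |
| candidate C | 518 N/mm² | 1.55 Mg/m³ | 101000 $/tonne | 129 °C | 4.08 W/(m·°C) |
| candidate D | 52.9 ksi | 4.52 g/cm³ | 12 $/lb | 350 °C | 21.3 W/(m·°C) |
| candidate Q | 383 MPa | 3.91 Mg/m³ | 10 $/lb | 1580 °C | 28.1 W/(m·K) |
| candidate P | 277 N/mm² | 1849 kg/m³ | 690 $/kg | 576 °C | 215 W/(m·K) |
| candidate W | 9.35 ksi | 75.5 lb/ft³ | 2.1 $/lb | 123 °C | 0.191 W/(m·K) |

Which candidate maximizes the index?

candidate Q

Screen on constraints: cost ≤ 64 $/kg; max service T ≥ 240 °C; k ≥ 12.7 W/(m·K). Survivors: candidate U, candidate D, candidate Q.
In SI units:
  candidate U: σ_y = 199.0 MPa, ρ = 7130 kg/m³
  candidate D: σ_y = 364.7 MPa, ρ = 4520 kg/m³
  candidate Q: σ_y = 383.0 MPa, ρ = 3910 kg/m³
  candidate Q: M = 5.01×10⁻³
  candidate D: M = 4.23×10⁻³
  candidate U: M = 1.98×10⁻³
The maximum is for candidate Q.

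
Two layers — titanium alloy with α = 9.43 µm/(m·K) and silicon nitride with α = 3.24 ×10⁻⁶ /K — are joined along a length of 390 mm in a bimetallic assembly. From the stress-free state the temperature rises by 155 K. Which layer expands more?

α(titanium alloy) = 9.43×10⁻⁶/K vs α(silicon nitride) = 3.24×10⁻⁶/K.
Higher α expands more for the same ΔT: titanium alloy.

titanium alloy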